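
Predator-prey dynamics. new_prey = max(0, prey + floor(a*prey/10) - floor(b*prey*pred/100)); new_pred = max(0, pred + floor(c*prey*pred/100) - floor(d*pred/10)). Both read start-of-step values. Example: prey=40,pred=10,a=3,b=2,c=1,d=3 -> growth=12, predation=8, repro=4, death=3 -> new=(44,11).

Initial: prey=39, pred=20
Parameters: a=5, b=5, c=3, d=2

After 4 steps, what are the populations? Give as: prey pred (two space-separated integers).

Step 1: prey: 39+19-39=19; pred: 20+23-4=39
Step 2: prey: 19+9-37=0; pred: 39+22-7=54
Step 3: prey: 0+0-0=0; pred: 54+0-10=44
Step 4: prey: 0+0-0=0; pred: 44+0-8=36

Answer: 0 36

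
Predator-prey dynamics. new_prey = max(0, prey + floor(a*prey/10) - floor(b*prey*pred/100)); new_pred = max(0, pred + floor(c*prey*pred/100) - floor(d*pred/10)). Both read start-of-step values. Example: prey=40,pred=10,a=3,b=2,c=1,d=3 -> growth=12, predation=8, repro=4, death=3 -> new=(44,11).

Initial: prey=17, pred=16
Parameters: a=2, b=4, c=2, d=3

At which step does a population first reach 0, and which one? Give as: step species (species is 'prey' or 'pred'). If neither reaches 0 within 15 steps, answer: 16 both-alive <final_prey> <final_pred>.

Step 1: prey: 17+3-10=10; pred: 16+5-4=17
Step 2: prey: 10+2-6=6; pred: 17+3-5=15
Step 3: prey: 6+1-3=4; pred: 15+1-4=12
Step 4: prey: 4+0-1=3; pred: 12+0-3=9
Step 5: prey: 3+0-1=2; pred: 9+0-2=7
Step 6: prey: 2+0-0=2; pred: 7+0-2=5
Step 7: prey: 2+0-0=2; pred: 5+0-1=4
Step 8: prey: 2+0-0=2; pred: 4+0-1=3
Step 9: prey: 2+0-0=2; pred: 3+0-0=3
Steps 10-15: state stable at prey=2, pred=3 (no change)
No extinction within 15 steps

Answer: 16 both-alive 2 3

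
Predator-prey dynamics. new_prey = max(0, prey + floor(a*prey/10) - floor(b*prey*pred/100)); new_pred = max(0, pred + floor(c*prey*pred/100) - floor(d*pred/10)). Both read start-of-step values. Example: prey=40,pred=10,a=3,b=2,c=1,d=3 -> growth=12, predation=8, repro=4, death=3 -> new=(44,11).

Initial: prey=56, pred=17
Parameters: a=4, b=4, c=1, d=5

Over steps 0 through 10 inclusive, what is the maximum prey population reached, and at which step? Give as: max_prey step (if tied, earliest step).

Step 1: prey: 56+22-38=40; pred: 17+9-8=18
Step 2: prey: 40+16-28=28; pred: 18+7-9=16
Step 3: prey: 28+11-17=22; pred: 16+4-8=12
Step 4: prey: 22+8-10=20; pred: 12+2-6=8
Step 5: prey: 20+8-6=22; pred: 8+1-4=5
Step 6: prey: 22+8-4=26; pred: 5+1-2=4
Step 7: prey: 26+10-4=32; pred: 4+1-2=3
Step 8: prey: 32+12-3=41; pred: 3+0-1=2
Step 9: prey: 41+16-3=54; pred: 2+0-1=1
Step 10: prey: 54+21-2=73; pred: 1+0-0=1
Max prey = 73 at step 10

Answer: 73 10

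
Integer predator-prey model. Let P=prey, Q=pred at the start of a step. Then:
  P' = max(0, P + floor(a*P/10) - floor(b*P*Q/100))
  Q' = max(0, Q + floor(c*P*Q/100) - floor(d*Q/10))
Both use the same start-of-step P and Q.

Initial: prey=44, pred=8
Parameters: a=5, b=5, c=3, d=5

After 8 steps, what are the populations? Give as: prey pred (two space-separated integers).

Step 1: prey: 44+22-17=49; pred: 8+10-4=14
Step 2: prey: 49+24-34=39; pred: 14+20-7=27
Step 3: prey: 39+19-52=6; pred: 27+31-13=45
Step 4: prey: 6+3-13=0; pred: 45+8-22=31
Step 5: prey: 0+0-0=0; pred: 31+0-15=16
Step 6: prey: 0+0-0=0; pred: 16+0-8=8
Step 7: prey: 0+0-0=0; pred: 8+0-4=4
Step 8: prey: 0+0-0=0; pred: 4+0-2=2

Answer: 0 2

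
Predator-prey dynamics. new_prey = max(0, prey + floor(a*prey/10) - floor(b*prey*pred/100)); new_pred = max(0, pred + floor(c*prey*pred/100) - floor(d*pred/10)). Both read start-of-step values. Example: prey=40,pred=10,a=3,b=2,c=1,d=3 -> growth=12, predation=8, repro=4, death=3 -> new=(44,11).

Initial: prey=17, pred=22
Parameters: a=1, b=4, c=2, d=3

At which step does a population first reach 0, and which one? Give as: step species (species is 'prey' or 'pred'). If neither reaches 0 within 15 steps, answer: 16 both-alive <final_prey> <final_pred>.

Answer: 16 both-alive 1 3

Derivation:
Step 1: prey: 17+1-14=4; pred: 22+7-6=23
Step 2: prey: 4+0-3=1; pred: 23+1-6=18
Step 3: prey: 1+0-0=1; pred: 18+0-5=13
Step 4: prey: 1+0-0=1; pred: 13+0-3=10
Step 5: prey: 1+0-0=1; pred: 10+0-3=7
Step 6: prey: 1+0-0=1; pred: 7+0-2=5
Step 7: prey: 1+0-0=1; pred: 5+0-1=4
Step 8: prey: 1+0-0=1; pred: 4+0-1=3
Step 9: prey: 1+0-0=1; pred: 3+0-0=3
Steps 10-15: state stable at prey=1, pred=3 (no change)
No extinction within 15 steps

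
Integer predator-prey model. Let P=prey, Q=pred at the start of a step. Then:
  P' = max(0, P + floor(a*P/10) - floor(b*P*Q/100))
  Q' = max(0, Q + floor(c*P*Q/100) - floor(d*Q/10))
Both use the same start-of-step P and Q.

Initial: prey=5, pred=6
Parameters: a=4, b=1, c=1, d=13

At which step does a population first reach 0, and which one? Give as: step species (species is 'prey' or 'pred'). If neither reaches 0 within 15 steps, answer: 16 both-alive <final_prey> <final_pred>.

Step 1: prey: 5+2-0=7; pred: 6+0-7=0
First extinction: pred at step 1

Answer: 1 pred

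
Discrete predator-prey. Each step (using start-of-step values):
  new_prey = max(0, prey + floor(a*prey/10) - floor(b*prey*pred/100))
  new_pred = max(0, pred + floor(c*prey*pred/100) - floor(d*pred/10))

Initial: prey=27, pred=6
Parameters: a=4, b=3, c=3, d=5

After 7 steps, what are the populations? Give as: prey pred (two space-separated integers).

Answer: 0 27

Derivation:
Step 1: prey: 27+10-4=33; pred: 6+4-3=7
Step 2: prey: 33+13-6=40; pred: 7+6-3=10
Step 3: prey: 40+16-12=44; pred: 10+12-5=17
Step 4: prey: 44+17-22=39; pred: 17+22-8=31
Step 5: prey: 39+15-36=18; pred: 31+36-15=52
Step 6: prey: 18+7-28=0; pred: 52+28-26=54
Step 7: prey: 0+0-0=0; pred: 54+0-27=27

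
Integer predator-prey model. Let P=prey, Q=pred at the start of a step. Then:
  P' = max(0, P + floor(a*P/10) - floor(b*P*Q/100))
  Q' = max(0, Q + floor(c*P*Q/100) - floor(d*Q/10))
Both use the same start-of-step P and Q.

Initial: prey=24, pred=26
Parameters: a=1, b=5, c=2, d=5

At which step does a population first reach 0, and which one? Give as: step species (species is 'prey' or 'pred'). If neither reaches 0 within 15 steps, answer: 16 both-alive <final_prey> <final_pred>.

Answer: 1 prey

Derivation:
Step 1: prey: 24+2-31=0; pred: 26+12-13=25
First extinction: prey at step 1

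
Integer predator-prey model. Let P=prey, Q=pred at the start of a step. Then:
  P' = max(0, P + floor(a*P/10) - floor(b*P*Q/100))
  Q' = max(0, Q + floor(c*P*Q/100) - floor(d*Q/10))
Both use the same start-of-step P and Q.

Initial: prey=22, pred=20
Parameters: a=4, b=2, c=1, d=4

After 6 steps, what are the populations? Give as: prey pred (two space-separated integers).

Answer: 49 7

Derivation:
Step 1: prey: 22+8-8=22; pred: 20+4-8=16
Step 2: prey: 22+8-7=23; pred: 16+3-6=13
Step 3: prey: 23+9-5=27; pred: 13+2-5=10
Step 4: prey: 27+10-5=32; pred: 10+2-4=8
Step 5: prey: 32+12-5=39; pred: 8+2-3=7
Step 6: prey: 39+15-5=49; pred: 7+2-2=7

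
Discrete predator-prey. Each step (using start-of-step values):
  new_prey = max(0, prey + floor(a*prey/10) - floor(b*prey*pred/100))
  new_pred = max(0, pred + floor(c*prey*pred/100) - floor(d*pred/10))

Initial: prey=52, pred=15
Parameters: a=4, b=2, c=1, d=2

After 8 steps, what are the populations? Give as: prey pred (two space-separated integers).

Answer: 1 36

Derivation:
Step 1: prey: 52+20-15=57; pred: 15+7-3=19
Step 2: prey: 57+22-21=58; pred: 19+10-3=26
Step 3: prey: 58+23-30=51; pred: 26+15-5=36
Step 4: prey: 51+20-36=35; pred: 36+18-7=47
Step 5: prey: 35+14-32=17; pred: 47+16-9=54
Step 6: prey: 17+6-18=5; pred: 54+9-10=53
Step 7: prey: 5+2-5=2; pred: 53+2-10=45
Step 8: prey: 2+0-1=1; pred: 45+0-9=36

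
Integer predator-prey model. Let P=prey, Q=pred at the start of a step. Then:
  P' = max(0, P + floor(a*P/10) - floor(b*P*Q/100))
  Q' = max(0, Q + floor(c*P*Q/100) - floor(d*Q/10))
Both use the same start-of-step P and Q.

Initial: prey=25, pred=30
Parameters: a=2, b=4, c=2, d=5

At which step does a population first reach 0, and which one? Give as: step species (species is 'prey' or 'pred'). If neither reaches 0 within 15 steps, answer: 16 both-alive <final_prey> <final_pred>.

Step 1: prey: 25+5-30=0; pred: 30+15-15=30
First extinction: prey at step 1

Answer: 1 prey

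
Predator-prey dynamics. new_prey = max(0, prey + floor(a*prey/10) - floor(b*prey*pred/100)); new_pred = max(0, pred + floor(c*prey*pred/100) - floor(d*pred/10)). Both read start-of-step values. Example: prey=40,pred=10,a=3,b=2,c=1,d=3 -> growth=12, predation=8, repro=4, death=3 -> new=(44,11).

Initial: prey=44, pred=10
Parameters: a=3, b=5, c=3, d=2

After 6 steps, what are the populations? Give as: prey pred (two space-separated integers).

Step 1: prey: 44+13-22=35; pred: 10+13-2=21
Step 2: prey: 35+10-36=9; pred: 21+22-4=39
Step 3: prey: 9+2-17=0; pred: 39+10-7=42
Step 4: prey: 0+0-0=0; pred: 42+0-8=34
Step 5: prey: 0+0-0=0; pred: 34+0-6=28
Step 6: prey: 0+0-0=0; pred: 28+0-5=23

Answer: 0 23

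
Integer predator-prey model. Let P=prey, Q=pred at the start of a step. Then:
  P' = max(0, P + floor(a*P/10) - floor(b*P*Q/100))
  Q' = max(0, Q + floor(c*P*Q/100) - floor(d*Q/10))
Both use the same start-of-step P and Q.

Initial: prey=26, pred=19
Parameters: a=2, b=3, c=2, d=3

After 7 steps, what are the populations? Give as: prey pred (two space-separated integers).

Step 1: prey: 26+5-14=17; pred: 19+9-5=23
Step 2: prey: 17+3-11=9; pred: 23+7-6=24
Step 3: prey: 9+1-6=4; pred: 24+4-7=21
Step 4: prey: 4+0-2=2; pred: 21+1-6=16
Step 5: prey: 2+0-0=2; pred: 16+0-4=12
Step 6: prey: 2+0-0=2; pred: 12+0-3=9
Step 7: prey: 2+0-0=2; pred: 9+0-2=7

Answer: 2 7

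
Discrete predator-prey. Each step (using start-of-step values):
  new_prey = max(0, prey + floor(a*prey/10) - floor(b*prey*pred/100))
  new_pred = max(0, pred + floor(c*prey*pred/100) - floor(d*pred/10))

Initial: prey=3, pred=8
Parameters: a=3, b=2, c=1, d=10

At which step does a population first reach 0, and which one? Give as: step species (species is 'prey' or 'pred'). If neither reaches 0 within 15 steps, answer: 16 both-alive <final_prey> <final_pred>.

Answer: 1 pred

Derivation:
Step 1: prey: 3+0-0=3; pred: 8+0-8=0
First extinction: pred at step 1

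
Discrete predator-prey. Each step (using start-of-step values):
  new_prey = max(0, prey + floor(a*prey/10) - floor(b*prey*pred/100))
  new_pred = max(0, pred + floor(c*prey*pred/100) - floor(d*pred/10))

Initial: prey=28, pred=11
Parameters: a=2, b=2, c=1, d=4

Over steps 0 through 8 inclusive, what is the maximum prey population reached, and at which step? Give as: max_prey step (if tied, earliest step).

Answer: 46 8

Derivation:
Step 1: prey: 28+5-6=27; pred: 11+3-4=10
Step 2: prey: 27+5-5=27; pred: 10+2-4=8
Step 3: prey: 27+5-4=28; pred: 8+2-3=7
Step 4: prey: 28+5-3=30; pred: 7+1-2=6
Step 5: prey: 30+6-3=33; pred: 6+1-2=5
Step 6: prey: 33+6-3=36; pred: 5+1-2=4
Step 7: prey: 36+7-2=41; pred: 4+1-1=4
Step 8: prey: 41+8-3=46; pred: 4+1-1=4
Max prey = 46 at step 8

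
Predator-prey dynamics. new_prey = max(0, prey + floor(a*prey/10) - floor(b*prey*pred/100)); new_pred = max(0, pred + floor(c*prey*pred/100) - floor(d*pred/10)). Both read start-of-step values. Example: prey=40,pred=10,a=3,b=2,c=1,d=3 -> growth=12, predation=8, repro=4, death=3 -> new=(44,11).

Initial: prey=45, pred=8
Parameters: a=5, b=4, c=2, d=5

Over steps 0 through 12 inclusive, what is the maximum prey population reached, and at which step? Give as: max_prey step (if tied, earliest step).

Answer: 56 2

Derivation:
Step 1: prey: 45+22-14=53; pred: 8+7-4=11
Step 2: prey: 53+26-23=56; pred: 11+11-5=17
Step 3: prey: 56+28-38=46; pred: 17+19-8=28
Step 4: prey: 46+23-51=18; pred: 28+25-14=39
Step 5: prey: 18+9-28=0; pred: 39+14-19=34
Step 6: prey: 0+0-0=0; pred: 34+0-17=17
Step 7: prey: 0+0-0=0; pred: 17+0-8=9
Step 8: prey: 0+0-0=0; pred: 9+0-4=5
Step 9: prey: 0+0-0=0; pred: 5+0-2=3
Step 10: prey: 0+0-0=0; pred: 3+0-1=2
Step 11: prey: 0+0-0=0; pred: 2+0-1=1
Step 12: prey: 0+0-0=0; pred: 1+0-0=1
Max prey = 56 at step 2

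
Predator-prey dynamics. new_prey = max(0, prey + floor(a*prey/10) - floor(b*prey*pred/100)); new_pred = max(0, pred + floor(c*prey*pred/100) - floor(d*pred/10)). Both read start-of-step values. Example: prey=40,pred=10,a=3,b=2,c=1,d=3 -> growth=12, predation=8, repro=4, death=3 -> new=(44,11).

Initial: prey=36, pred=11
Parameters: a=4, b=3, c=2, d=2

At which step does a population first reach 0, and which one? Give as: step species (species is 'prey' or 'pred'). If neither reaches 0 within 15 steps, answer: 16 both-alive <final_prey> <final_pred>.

Step 1: prey: 36+14-11=39; pred: 11+7-2=16
Step 2: prey: 39+15-18=36; pred: 16+12-3=25
Step 3: prey: 36+14-27=23; pred: 25+18-5=38
Step 4: prey: 23+9-26=6; pred: 38+17-7=48
Step 5: prey: 6+2-8=0; pred: 48+5-9=44
First extinction: prey at step 5

Answer: 5 prey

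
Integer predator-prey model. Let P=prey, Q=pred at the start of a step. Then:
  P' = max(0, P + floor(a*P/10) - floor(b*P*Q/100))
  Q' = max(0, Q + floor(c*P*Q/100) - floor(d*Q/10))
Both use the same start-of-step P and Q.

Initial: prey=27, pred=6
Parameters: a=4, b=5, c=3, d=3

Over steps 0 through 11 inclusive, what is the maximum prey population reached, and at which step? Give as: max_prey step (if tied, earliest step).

Answer: 29 1

Derivation:
Step 1: prey: 27+10-8=29; pred: 6+4-1=9
Step 2: prey: 29+11-13=27; pred: 9+7-2=14
Step 3: prey: 27+10-18=19; pred: 14+11-4=21
Step 4: prey: 19+7-19=7; pred: 21+11-6=26
Step 5: prey: 7+2-9=0; pred: 26+5-7=24
Step 6: prey: 0+0-0=0; pred: 24+0-7=17
Step 7: prey: 0+0-0=0; pred: 17+0-5=12
Step 8: prey: 0+0-0=0; pred: 12+0-3=9
Step 9: prey: 0+0-0=0; pred: 9+0-2=7
Step 10: prey: 0+0-0=0; pred: 7+0-2=5
Step 11: prey: 0+0-0=0; pred: 5+0-1=4
Max prey = 29 at step 1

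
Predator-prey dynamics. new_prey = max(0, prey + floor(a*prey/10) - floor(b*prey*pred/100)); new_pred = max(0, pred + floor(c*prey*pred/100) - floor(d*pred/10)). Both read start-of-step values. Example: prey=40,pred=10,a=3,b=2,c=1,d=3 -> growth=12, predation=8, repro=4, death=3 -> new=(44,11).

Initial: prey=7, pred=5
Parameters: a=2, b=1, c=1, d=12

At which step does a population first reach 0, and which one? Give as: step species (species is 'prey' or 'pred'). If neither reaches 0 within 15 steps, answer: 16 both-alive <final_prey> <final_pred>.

Step 1: prey: 7+1-0=8; pred: 5+0-6=0
First extinction: pred at step 1

Answer: 1 pred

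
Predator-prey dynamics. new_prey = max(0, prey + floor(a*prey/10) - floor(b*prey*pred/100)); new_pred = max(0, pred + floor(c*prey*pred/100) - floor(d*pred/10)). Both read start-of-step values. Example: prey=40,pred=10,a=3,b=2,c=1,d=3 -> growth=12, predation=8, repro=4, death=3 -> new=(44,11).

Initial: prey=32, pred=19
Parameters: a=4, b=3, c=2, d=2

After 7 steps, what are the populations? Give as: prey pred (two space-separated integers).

Answer: 0 20

Derivation:
Step 1: prey: 32+12-18=26; pred: 19+12-3=28
Step 2: prey: 26+10-21=15; pred: 28+14-5=37
Step 3: prey: 15+6-16=5; pred: 37+11-7=41
Step 4: prey: 5+2-6=1; pred: 41+4-8=37
Step 5: prey: 1+0-1=0; pred: 37+0-7=30
Step 6: prey: 0+0-0=0; pred: 30+0-6=24
Step 7: prey: 0+0-0=0; pred: 24+0-4=20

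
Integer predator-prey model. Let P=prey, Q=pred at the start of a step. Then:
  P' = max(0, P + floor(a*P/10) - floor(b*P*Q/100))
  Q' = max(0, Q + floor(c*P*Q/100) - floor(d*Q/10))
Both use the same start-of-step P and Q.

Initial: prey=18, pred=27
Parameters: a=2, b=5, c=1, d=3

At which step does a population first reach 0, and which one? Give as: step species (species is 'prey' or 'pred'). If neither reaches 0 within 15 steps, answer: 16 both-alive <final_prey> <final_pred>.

Step 1: prey: 18+3-24=0; pred: 27+4-8=23
First extinction: prey at step 1

Answer: 1 prey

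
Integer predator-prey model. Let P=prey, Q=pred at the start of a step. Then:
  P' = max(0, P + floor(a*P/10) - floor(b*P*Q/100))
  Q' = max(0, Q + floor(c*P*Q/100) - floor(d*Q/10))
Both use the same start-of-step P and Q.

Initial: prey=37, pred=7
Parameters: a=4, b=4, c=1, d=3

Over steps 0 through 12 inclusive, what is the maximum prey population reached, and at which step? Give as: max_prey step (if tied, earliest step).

Answer: 56 4

Derivation:
Step 1: prey: 37+14-10=41; pred: 7+2-2=7
Step 2: prey: 41+16-11=46; pred: 7+2-2=7
Step 3: prey: 46+18-12=52; pred: 7+3-2=8
Step 4: prey: 52+20-16=56; pred: 8+4-2=10
Step 5: prey: 56+22-22=56; pred: 10+5-3=12
Step 6: prey: 56+22-26=52; pred: 12+6-3=15
Step 7: prey: 52+20-31=41; pred: 15+7-4=18
Step 8: prey: 41+16-29=28; pred: 18+7-5=20
Step 9: prey: 28+11-22=17; pred: 20+5-6=19
Step 10: prey: 17+6-12=11; pred: 19+3-5=17
Step 11: prey: 11+4-7=8; pred: 17+1-5=13
Step 12: prey: 8+3-4=7; pred: 13+1-3=11
Max prey = 56 at step 4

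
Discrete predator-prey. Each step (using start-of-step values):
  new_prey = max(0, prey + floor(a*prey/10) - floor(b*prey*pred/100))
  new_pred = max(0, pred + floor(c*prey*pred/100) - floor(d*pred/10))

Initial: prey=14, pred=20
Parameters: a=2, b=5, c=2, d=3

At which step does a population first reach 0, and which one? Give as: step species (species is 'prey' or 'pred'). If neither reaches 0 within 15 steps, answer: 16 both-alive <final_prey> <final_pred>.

Answer: 16 both-alive 1 3

Derivation:
Step 1: prey: 14+2-14=2; pred: 20+5-6=19
Step 2: prey: 2+0-1=1; pred: 19+0-5=14
Step 3: prey: 1+0-0=1; pred: 14+0-4=10
Step 4: prey: 1+0-0=1; pred: 10+0-3=7
Step 5: prey: 1+0-0=1; pred: 7+0-2=5
Step 6: prey: 1+0-0=1; pred: 5+0-1=4
Step 7: prey: 1+0-0=1; pred: 4+0-1=3
Step 8: prey: 1+0-0=1; pred: 3+0-0=3
Steps 9-15: state stable at prey=1, pred=3 (no change)
No extinction within 15 steps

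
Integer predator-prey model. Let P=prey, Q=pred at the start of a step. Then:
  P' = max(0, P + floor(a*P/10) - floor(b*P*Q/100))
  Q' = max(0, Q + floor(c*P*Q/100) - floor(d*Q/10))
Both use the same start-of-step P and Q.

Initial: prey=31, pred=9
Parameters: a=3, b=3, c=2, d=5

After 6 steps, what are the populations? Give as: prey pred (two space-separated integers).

Step 1: prey: 31+9-8=32; pred: 9+5-4=10
Step 2: prey: 32+9-9=32; pred: 10+6-5=11
Step 3: prey: 32+9-10=31; pred: 11+7-5=13
Step 4: prey: 31+9-12=28; pred: 13+8-6=15
Step 5: prey: 28+8-12=24; pred: 15+8-7=16
Step 6: prey: 24+7-11=20; pred: 16+7-8=15

Answer: 20 15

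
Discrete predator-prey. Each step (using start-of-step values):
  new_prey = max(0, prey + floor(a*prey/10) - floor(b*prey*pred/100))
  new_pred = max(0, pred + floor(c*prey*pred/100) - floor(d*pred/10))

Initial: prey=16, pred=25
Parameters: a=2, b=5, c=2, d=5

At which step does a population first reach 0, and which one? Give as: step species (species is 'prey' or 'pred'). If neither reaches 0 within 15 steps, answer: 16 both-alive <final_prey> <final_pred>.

Step 1: prey: 16+3-20=0; pred: 25+8-12=21
First extinction: prey at step 1

Answer: 1 prey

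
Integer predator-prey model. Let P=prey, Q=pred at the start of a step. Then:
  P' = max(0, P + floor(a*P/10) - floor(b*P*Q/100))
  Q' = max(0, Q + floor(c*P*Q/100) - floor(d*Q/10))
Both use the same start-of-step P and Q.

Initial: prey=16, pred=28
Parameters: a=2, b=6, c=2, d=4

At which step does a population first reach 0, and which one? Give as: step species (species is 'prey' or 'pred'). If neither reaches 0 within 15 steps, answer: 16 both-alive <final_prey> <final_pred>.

Step 1: prey: 16+3-26=0; pred: 28+8-11=25
First extinction: prey at step 1

Answer: 1 prey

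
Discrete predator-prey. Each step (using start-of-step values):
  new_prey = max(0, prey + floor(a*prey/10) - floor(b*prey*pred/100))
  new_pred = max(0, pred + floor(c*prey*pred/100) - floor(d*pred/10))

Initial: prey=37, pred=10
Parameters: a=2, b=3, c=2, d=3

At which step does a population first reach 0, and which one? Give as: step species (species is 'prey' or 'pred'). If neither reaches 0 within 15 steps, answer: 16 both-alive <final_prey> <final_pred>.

Step 1: prey: 37+7-11=33; pred: 10+7-3=14
Step 2: prey: 33+6-13=26; pred: 14+9-4=19
Step 3: prey: 26+5-14=17; pred: 19+9-5=23
Step 4: prey: 17+3-11=9; pred: 23+7-6=24
Step 5: prey: 9+1-6=4; pred: 24+4-7=21
Step 6: prey: 4+0-2=2; pred: 21+1-6=16
Step 7: prey: 2+0-0=2; pred: 16+0-4=12
Step 8: prey: 2+0-0=2; pred: 12+0-3=9
Step 9: prey: 2+0-0=2; pred: 9+0-2=7
Step 10: prey: 2+0-0=2; pred: 7+0-2=5
Step 11: prey: 2+0-0=2; pred: 5+0-1=4
Step 12: prey: 2+0-0=2; pred: 4+0-1=3
Step 13: prey: 2+0-0=2; pred: 3+0-0=3
Steps 14-15: state stable at prey=2, pred=3 (no change)
No extinction within 15 steps

Answer: 16 both-alive 2 3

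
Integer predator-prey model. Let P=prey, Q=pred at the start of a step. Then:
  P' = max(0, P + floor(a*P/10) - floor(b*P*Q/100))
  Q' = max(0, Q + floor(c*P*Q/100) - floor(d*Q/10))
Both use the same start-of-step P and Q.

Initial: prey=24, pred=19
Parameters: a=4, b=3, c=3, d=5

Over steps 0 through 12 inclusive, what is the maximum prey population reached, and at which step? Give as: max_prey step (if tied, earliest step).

Step 1: prey: 24+9-13=20; pred: 19+13-9=23
Step 2: prey: 20+8-13=15; pred: 23+13-11=25
Step 3: prey: 15+6-11=10; pred: 25+11-12=24
Step 4: prey: 10+4-7=7; pred: 24+7-12=19
Step 5: prey: 7+2-3=6; pred: 19+3-9=13
Step 6: prey: 6+2-2=6; pred: 13+2-6=9
Step 7: prey: 6+2-1=7; pred: 9+1-4=6
Step 8: prey: 7+2-1=8; pred: 6+1-3=4
Step 9: prey: 8+3-0=11; pred: 4+0-2=2
Step 10: prey: 11+4-0=15; pred: 2+0-1=1
Step 11: prey: 15+6-0=21; pred: 1+0-0=1
Step 12: prey: 21+8-0=29; pred: 1+0-0=1
Max prey = 29 at step 12

Answer: 29 12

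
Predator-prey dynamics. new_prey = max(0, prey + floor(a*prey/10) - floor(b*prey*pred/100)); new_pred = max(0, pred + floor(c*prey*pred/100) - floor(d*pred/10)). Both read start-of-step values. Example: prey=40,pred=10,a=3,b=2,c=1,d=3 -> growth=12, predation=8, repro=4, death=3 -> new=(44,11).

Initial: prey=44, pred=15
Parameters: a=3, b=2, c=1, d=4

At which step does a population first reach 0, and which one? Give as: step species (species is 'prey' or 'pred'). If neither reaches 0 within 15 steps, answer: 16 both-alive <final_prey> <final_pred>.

Step 1: prey: 44+13-13=44; pred: 15+6-6=15
Steps 2-15: state stable at prey=44, pred=15 (no change)
No extinction within 15 steps

Answer: 16 both-alive 44 15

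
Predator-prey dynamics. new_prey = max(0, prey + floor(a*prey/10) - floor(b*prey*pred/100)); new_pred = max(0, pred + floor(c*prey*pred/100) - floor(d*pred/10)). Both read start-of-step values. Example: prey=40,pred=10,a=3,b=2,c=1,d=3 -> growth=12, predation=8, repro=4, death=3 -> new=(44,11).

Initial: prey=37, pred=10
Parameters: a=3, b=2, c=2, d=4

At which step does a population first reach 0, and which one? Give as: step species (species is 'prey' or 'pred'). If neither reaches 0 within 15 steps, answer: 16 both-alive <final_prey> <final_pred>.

Answer: 16 both-alive 2 2

Derivation:
Step 1: prey: 37+11-7=41; pred: 10+7-4=13
Step 2: prey: 41+12-10=43; pred: 13+10-5=18
Step 3: prey: 43+12-15=40; pred: 18+15-7=26
Step 4: prey: 40+12-20=32; pred: 26+20-10=36
Step 5: prey: 32+9-23=18; pred: 36+23-14=45
Step 6: prey: 18+5-16=7; pred: 45+16-18=43
Step 7: prey: 7+2-6=3; pred: 43+6-17=32
Step 8: prey: 3+0-1=2; pred: 32+1-12=21
Step 9: prey: 2+0-0=2; pred: 21+0-8=13
Step 10: prey: 2+0-0=2; pred: 13+0-5=8
Step 11: prey: 2+0-0=2; pred: 8+0-3=5
Step 12: prey: 2+0-0=2; pred: 5+0-2=3
Step 13: prey: 2+0-0=2; pred: 3+0-1=2
Step 14: prey: 2+0-0=2; pred: 2+0-0=2
Steps 15-15: state stable at prey=2, pred=2 (no change)
No extinction within 15 steps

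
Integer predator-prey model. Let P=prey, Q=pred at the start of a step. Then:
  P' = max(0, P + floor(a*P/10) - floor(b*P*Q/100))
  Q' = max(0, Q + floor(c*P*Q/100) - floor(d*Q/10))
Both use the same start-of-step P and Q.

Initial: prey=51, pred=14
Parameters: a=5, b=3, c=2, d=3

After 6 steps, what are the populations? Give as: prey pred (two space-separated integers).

Answer: 0 30

Derivation:
Step 1: prey: 51+25-21=55; pred: 14+14-4=24
Step 2: prey: 55+27-39=43; pred: 24+26-7=43
Step 3: prey: 43+21-55=9; pred: 43+36-12=67
Step 4: prey: 9+4-18=0; pred: 67+12-20=59
Step 5: prey: 0+0-0=0; pred: 59+0-17=42
Step 6: prey: 0+0-0=0; pred: 42+0-12=30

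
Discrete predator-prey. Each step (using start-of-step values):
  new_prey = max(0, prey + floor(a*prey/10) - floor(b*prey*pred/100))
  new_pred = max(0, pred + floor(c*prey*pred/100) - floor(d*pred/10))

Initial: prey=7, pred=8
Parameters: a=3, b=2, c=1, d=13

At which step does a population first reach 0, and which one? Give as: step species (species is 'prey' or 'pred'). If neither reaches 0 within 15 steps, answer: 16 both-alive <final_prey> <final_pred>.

Step 1: prey: 7+2-1=8; pred: 8+0-10=0
First extinction: pred at step 1

Answer: 1 pred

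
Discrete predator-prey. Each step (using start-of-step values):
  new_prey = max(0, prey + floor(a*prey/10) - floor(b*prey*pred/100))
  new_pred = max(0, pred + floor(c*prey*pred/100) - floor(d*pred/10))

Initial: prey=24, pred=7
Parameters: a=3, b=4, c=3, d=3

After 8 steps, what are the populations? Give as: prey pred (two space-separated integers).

Step 1: prey: 24+7-6=25; pred: 7+5-2=10
Step 2: prey: 25+7-10=22; pred: 10+7-3=14
Step 3: prey: 22+6-12=16; pred: 14+9-4=19
Step 4: prey: 16+4-12=8; pred: 19+9-5=23
Step 5: prey: 8+2-7=3; pred: 23+5-6=22
Step 6: prey: 3+0-2=1; pred: 22+1-6=17
Step 7: prey: 1+0-0=1; pred: 17+0-5=12
Step 8: prey: 1+0-0=1; pred: 12+0-3=9

Answer: 1 9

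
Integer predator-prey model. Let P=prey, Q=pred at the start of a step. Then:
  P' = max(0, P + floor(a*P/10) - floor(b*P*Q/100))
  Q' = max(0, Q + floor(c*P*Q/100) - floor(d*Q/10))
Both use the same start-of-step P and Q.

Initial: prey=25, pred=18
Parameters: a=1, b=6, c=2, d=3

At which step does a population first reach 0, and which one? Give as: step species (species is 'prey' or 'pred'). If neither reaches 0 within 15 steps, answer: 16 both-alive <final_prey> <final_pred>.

Answer: 1 prey

Derivation:
Step 1: prey: 25+2-27=0; pred: 18+9-5=22
First extinction: prey at step 1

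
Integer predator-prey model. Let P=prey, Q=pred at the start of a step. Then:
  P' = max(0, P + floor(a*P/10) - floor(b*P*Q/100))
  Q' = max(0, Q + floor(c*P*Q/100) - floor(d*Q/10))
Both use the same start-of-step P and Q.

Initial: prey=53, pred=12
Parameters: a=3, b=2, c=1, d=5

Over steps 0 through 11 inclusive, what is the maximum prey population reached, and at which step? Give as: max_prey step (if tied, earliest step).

Step 1: prey: 53+15-12=56; pred: 12+6-6=12
Step 2: prey: 56+16-13=59; pred: 12+6-6=12
Step 3: prey: 59+17-14=62; pred: 12+7-6=13
Step 4: prey: 62+18-16=64; pred: 13+8-6=15
Step 5: prey: 64+19-19=64; pred: 15+9-7=17
Step 6: prey: 64+19-21=62; pred: 17+10-8=19
Step 7: prey: 62+18-23=57; pred: 19+11-9=21
Step 8: prey: 57+17-23=51; pred: 21+11-10=22
Step 9: prey: 51+15-22=44; pred: 22+11-11=22
Step 10: prey: 44+13-19=38; pred: 22+9-11=20
Step 11: prey: 38+11-15=34; pred: 20+7-10=17
Max prey = 64 at step 4

Answer: 64 4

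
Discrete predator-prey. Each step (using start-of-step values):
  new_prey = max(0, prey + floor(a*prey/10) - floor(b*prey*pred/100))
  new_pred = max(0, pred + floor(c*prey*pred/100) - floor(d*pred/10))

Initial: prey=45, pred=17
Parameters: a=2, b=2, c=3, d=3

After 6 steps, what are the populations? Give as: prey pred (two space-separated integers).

Step 1: prey: 45+9-15=39; pred: 17+22-5=34
Step 2: prey: 39+7-26=20; pred: 34+39-10=63
Step 3: prey: 20+4-25=0; pred: 63+37-18=82
Step 4: prey: 0+0-0=0; pred: 82+0-24=58
Step 5: prey: 0+0-0=0; pred: 58+0-17=41
Step 6: prey: 0+0-0=0; pred: 41+0-12=29

Answer: 0 29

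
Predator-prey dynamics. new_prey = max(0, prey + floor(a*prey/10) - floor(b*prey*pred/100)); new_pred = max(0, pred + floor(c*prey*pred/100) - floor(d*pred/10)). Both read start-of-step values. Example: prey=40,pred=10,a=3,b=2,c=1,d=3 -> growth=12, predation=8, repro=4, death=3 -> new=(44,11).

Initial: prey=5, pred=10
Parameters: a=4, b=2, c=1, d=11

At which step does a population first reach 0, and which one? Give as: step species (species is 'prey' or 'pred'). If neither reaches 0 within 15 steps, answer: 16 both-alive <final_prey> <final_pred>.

Answer: 1 pred

Derivation:
Step 1: prey: 5+2-1=6; pred: 10+0-11=0
First extinction: pred at step 1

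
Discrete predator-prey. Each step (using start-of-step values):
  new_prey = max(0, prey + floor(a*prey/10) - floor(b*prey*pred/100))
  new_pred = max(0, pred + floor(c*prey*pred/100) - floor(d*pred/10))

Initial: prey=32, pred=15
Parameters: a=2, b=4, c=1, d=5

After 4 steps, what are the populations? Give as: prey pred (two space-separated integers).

Answer: 11 3

Derivation:
Step 1: prey: 32+6-19=19; pred: 15+4-7=12
Step 2: prey: 19+3-9=13; pred: 12+2-6=8
Step 3: prey: 13+2-4=11; pred: 8+1-4=5
Step 4: prey: 11+2-2=11; pred: 5+0-2=3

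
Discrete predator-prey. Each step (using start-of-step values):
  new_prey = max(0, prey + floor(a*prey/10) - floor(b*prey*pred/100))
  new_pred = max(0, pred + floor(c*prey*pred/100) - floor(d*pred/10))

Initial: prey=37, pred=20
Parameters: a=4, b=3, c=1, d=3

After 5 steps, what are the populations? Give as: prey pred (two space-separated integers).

Answer: 12 14

Derivation:
Step 1: prey: 37+14-22=29; pred: 20+7-6=21
Step 2: prey: 29+11-18=22; pred: 21+6-6=21
Step 3: prey: 22+8-13=17; pred: 21+4-6=19
Step 4: prey: 17+6-9=14; pred: 19+3-5=17
Step 5: prey: 14+5-7=12; pred: 17+2-5=14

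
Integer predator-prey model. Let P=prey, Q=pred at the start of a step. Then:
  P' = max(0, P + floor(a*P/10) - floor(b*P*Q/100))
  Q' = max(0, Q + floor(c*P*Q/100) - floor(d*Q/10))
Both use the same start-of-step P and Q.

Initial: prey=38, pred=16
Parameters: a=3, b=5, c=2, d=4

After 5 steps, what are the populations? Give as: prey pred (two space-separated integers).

Step 1: prey: 38+11-30=19; pred: 16+12-6=22
Step 2: prey: 19+5-20=4; pred: 22+8-8=22
Step 3: prey: 4+1-4=1; pred: 22+1-8=15
Step 4: prey: 1+0-0=1; pred: 15+0-6=9
Step 5: prey: 1+0-0=1; pred: 9+0-3=6

Answer: 1 6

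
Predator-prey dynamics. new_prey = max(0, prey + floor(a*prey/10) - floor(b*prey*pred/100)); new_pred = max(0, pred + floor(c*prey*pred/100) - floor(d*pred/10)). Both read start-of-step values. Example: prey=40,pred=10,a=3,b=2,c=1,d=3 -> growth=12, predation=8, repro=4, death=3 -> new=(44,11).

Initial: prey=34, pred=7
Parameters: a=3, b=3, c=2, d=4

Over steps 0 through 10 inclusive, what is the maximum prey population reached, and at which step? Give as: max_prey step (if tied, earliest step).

Answer: 39 2

Derivation:
Step 1: prey: 34+10-7=37; pred: 7+4-2=9
Step 2: prey: 37+11-9=39; pred: 9+6-3=12
Step 3: prey: 39+11-14=36; pred: 12+9-4=17
Step 4: prey: 36+10-18=28; pred: 17+12-6=23
Step 5: prey: 28+8-19=17; pred: 23+12-9=26
Step 6: prey: 17+5-13=9; pred: 26+8-10=24
Step 7: prey: 9+2-6=5; pred: 24+4-9=19
Step 8: prey: 5+1-2=4; pred: 19+1-7=13
Step 9: prey: 4+1-1=4; pred: 13+1-5=9
Step 10: prey: 4+1-1=4; pred: 9+0-3=6
Max prey = 39 at step 2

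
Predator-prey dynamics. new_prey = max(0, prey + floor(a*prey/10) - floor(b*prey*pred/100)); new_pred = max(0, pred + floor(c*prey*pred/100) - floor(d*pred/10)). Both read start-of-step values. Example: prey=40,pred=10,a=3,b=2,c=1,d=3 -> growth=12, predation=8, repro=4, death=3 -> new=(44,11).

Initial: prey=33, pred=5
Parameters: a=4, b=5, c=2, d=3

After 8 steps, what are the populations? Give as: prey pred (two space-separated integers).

Step 1: prey: 33+13-8=38; pred: 5+3-1=7
Step 2: prey: 38+15-13=40; pred: 7+5-2=10
Step 3: prey: 40+16-20=36; pred: 10+8-3=15
Step 4: prey: 36+14-27=23; pred: 15+10-4=21
Step 5: prey: 23+9-24=8; pred: 21+9-6=24
Step 6: prey: 8+3-9=2; pred: 24+3-7=20
Step 7: prey: 2+0-2=0; pred: 20+0-6=14
Step 8: prey: 0+0-0=0; pred: 14+0-4=10

Answer: 0 10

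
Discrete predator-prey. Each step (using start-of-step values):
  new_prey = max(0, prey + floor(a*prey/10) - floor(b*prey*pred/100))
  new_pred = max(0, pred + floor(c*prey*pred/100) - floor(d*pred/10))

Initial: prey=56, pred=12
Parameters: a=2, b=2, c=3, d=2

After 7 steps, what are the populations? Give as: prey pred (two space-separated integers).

Step 1: prey: 56+11-13=54; pred: 12+20-2=30
Step 2: prey: 54+10-32=32; pred: 30+48-6=72
Step 3: prey: 32+6-46=0; pred: 72+69-14=127
Step 4: prey: 0+0-0=0; pred: 127+0-25=102
Step 5: prey: 0+0-0=0; pred: 102+0-20=82
Step 6: prey: 0+0-0=0; pred: 82+0-16=66
Step 7: prey: 0+0-0=0; pred: 66+0-13=53

Answer: 0 53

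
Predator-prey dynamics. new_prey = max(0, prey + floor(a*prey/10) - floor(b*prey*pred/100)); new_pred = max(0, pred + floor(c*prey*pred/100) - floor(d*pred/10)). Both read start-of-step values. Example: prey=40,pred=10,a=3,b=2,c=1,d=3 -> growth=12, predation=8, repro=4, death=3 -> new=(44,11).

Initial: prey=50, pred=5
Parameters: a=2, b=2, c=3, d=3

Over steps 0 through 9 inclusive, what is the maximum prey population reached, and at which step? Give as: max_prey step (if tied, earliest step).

Step 1: prey: 50+10-5=55; pred: 5+7-1=11
Step 2: prey: 55+11-12=54; pred: 11+18-3=26
Step 3: prey: 54+10-28=36; pred: 26+42-7=61
Step 4: prey: 36+7-43=0; pred: 61+65-18=108
Step 5: prey: 0+0-0=0; pred: 108+0-32=76
Step 6: prey: 0+0-0=0; pred: 76+0-22=54
Step 7: prey: 0+0-0=0; pred: 54+0-16=38
Step 8: prey: 0+0-0=0; pred: 38+0-11=27
Step 9: prey: 0+0-0=0; pred: 27+0-8=19
Max prey = 55 at step 1

Answer: 55 1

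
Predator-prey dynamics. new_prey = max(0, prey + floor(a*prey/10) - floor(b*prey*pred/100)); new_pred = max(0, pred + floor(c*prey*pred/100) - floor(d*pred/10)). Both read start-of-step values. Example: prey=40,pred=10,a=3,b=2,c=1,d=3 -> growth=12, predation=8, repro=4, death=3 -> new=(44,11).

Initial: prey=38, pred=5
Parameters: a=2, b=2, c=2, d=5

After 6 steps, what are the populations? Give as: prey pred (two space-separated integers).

Answer: 31 29

Derivation:
Step 1: prey: 38+7-3=42; pred: 5+3-2=6
Step 2: prey: 42+8-5=45; pred: 6+5-3=8
Step 3: prey: 45+9-7=47; pred: 8+7-4=11
Step 4: prey: 47+9-10=46; pred: 11+10-5=16
Step 5: prey: 46+9-14=41; pred: 16+14-8=22
Step 6: prey: 41+8-18=31; pred: 22+18-11=29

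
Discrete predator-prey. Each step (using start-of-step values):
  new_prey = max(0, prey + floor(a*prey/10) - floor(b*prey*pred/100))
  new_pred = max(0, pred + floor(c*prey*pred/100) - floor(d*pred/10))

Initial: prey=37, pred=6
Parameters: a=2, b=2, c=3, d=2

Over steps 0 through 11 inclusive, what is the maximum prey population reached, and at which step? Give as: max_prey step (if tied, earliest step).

Step 1: prey: 37+7-4=40; pred: 6+6-1=11
Step 2: prey: 40+8-8=40; pred: 11+13-2=22
Step 3: prey: 40+8-17=31; pred: 22+26-4=44
Step 4: prey: 31+6-27=10; pred: 44+40-8=76
Step 5: prey: 10+2-15=0; pred: 76+22-15=83
Step 6: prey: 0+0-0=0; pred: 83+0-16=67
Step 7: prey: 0+0-0=0; pred: 67+0-13=54
Step 8: prey: 0+0-0=0; pred: 54+0-10=44
Step 9: prey: 0+0-0=0; pred: 44+0-8=36
Step 10: prey: 0+0-0=0; pred: 36+0-7=29
Step 11: prey: 0+0-0=0; pred: 29+0-5=24
Max prey = 40 at step 1

Answer: 40 1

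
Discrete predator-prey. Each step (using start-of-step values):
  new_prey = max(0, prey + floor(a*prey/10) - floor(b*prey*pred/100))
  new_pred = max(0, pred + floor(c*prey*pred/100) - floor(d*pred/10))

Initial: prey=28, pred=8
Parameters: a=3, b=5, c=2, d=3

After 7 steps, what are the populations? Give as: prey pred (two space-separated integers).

Step 1: prey: 28+8-11=25; pred: 8+4-2=10
Step 2: prey: 25+7-12=20; pred: 10+5-3=12
Step 3: prey: 20+6-12=14; pred: 12+4-3=13
Step 4: prey: 14+4-9=9; pred: 13+3-3=13
Step 5: prey: 9+2-5=6; pred: 13+2-3=12
Step 6: prey: 6+1-3=4; pred: 12+1-3=10
Step 7: prey: 4+1-2=3; pred: 10+0-3=7

Answer: 3 7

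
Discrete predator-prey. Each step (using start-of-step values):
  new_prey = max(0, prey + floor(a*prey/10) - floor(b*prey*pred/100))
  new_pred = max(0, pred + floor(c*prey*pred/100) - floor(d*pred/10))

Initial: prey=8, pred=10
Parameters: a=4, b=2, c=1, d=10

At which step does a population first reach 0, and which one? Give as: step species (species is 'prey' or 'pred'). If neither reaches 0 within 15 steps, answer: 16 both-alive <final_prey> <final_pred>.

Step 1: prey: 8+3-1=10; pred: 10+0-10=0
First extinction: pred at step 1

Answer: 1 pred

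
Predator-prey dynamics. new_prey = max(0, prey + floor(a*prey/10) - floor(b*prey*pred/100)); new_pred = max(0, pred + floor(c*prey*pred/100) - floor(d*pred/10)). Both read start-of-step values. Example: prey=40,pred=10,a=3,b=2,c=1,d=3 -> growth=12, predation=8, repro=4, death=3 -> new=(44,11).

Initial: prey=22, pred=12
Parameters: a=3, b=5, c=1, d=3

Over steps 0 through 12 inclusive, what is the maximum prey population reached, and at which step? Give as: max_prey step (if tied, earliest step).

Step 1: prey: 22+6-13=15; pred: 12+2-3=11
Step 2: prey: 15+4-8=11; pred: 11+1-3=9
Step 3: prey: 11+3-4=10; pred: 9+0-2=7
Step 4: prey: 10+3-3=10; pred: 7+0-2=5
Step 5: prey: 10+3-2=11; pred: 5+0-1=4
Step 6: prey: 11+3-2=12; pred: 4+0-1=3
Step 7: prey: 12+3-1=14; pred: 3+0-0=3
Step 8: prey: 14+4-2=16; pred: 3+0-0=3
Step 9: prey: 16+4-2=18; pred: 3+0-0=3
Step 10: prey: 18+5-2=21; pred: 3+0-0=3
Step 11: prey: 21+6-3=24; pred: 3+0-0=3
Step 12: prey: 24+7-3=28; pred: 3+0-0=3
Max prey = 28 at step 12

Answer: 28 12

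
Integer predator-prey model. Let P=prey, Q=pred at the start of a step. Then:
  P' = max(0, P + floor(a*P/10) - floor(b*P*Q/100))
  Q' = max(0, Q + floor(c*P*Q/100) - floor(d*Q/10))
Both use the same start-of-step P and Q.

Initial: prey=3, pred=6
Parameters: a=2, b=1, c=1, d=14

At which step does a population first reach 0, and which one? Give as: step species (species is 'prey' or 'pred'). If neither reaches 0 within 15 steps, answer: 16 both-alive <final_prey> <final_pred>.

Step 1: prey: 3+0-0=3; pred: 6+0-8=0
First extinction: pred at step 1

Answer: 1 pred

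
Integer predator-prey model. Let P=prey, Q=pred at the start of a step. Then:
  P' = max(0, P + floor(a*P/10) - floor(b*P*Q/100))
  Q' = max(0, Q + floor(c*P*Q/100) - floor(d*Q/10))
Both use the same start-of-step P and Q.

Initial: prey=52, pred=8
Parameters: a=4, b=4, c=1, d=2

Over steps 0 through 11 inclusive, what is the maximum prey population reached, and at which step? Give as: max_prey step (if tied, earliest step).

Step 1: prey: 52+20-16=56; pred: 8+4-1=11
Step 2: prey: 56+22-24=54; pred: 11+6-2=15
Step 3: prey: 54+21-32=43; pred: 15+8-3=20
Step 4: prey: 43+17-34=26; pred: 20+8-4=24
Step 5: prey: 26+10-24=12; pred: 24+6-4=26
Step 6: prey: 12+4-12=4; pred: 26+3-5=24
Step 7: prey: 4+1-3=2; pred: 24+0-4=20
Step 8: prey: 2+0-1=1; pred: 20+0-4=16
Step 9: prey: 1+0-0=1; pred: 16+0-3=13
Step 10: prey: 1+0-0=1; pred: 13+0-2=11
Step 11: prey: 1+0-0=1; pred: 11+0-2=9
Max prey = 56 at step 1

Answer: 56 1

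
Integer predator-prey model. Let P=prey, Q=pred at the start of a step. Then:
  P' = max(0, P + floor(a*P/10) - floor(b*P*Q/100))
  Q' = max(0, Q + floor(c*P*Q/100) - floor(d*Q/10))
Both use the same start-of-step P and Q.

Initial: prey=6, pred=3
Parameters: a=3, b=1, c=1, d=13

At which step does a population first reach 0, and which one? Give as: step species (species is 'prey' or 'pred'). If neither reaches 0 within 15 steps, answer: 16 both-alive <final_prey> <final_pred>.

Step 1: prey: 6+1-0=7; pred: 3+0-3=0
First extinction: pred at step 1

Answer: 1 pred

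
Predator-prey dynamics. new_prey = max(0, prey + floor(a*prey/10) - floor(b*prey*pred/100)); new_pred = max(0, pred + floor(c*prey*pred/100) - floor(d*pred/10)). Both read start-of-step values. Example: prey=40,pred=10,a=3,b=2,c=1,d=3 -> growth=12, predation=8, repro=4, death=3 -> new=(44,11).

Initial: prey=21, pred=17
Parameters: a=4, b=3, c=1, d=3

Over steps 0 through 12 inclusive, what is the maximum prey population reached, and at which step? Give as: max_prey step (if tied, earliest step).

Step 1: prey: 21+8-10=19; pred: 17+3-5=15
Step 2: prey: 19+7-8=18; pred: 15+2-4=13
Step 3: prey: 18+7-7=18; pred: 13+2-3=12
Step 4: prey: 18+7-6=19; pred: 12+2-3=11
Step 5: prey: 19+7-6=20; pred: 11+2-3=10
Step 6: prey: 20+8-6=22; pred: 10+2-3=9
Step 7: prey: 22+8-5=25; pred: 9+1-2=8
Step 8: prey: 25+10-6=29; pred: 8+2-2=8
Step 9: prey: 29+11-6=34; pred: 8+2-2=8
Step 10: prey: 34+13-8=39; pred: 8+2-2=8
Step 11: prey: 39+15-9=45; pred: 8+3-2=9
Step 12: prey: 45+18-12=51; pred: 9+4-2=11
Max prey = 51 at step 12

Answer: 51 12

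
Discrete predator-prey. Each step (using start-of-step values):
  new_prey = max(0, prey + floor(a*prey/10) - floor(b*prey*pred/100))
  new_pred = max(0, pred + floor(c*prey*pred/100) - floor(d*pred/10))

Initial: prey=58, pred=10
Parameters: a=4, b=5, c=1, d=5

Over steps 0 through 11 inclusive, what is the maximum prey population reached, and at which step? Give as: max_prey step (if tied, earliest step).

Step 1: prey: 58+23-29=52; pred: 10+5-5=10
Step 2: prey: 52+20-26=46; pred: 10+5-5=10
Step 3: prey: 46+18-23=41; pred: 10+4-5=9
Step 4: prey: 41+16-18=39; pred: 9+3-4=8
Step 5: prey: 39+15-15=39; pred: 8+3-4=7
Step 6: prey: 39+15-13=41; pred: 7+2-3=6
Step 7: prey: 41+16-12=45; pred: 6+2-3=5
Step 8: prey: 45+18-11=52; pred: 5+2-2=5
Step 9: prey: 52+20-13=59; pred: 5+2-2=5
Step 10: prey: 59+23-14=68; pred: 5+2-2=5
Step 11: prey: 68+27-17=78; pred: 5+3-2=6
Max prey = 78 at step 11

Answer: 78 11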